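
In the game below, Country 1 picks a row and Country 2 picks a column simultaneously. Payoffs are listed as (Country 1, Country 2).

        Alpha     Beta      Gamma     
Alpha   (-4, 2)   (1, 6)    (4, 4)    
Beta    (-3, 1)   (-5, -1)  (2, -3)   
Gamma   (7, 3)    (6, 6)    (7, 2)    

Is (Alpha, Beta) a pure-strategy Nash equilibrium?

Holding Country 2 at Beta: Country 1 gets 1 from Alpha but could get 6 by switching to Gamma. Country 1 has a profitable deviation.

No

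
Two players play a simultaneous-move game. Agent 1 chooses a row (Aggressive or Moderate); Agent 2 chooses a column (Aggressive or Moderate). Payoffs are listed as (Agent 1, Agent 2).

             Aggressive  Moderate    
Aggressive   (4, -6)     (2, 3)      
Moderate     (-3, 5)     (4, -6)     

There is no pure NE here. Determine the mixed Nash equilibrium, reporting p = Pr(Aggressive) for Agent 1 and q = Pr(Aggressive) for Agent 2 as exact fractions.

In a mixed NE each player is indifferent between their pure strategies, so the opponent's mix sets the indifference.
Agent 2 indifferent between Aggressive and Moderate: p·(-6) + (1−p)·5 = p·3 + (1−p)·(-6) ⟹ 5 + (-11)p = (-6) + 9p ⟹ p = 11/20.
Agent 1 indifferent between Aggressive and Moderate: q·4 + (1−q)·2 = q·(-3) + (1−q)·4 ⟹ 2 + 2q = 4 + (-7)q ⟹ q = 2/9.

p = 11/20, q = 2/9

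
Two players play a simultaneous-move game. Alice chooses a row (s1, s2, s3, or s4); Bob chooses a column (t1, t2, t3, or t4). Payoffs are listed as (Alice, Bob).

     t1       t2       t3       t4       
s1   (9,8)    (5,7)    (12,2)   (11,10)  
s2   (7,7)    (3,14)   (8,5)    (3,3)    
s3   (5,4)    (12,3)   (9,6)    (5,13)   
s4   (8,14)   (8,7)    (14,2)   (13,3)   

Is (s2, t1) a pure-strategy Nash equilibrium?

No

Holding Bob at t1: Alice gets 7 from s2 but could get 9 by switching to s1. Alice has a profitable deviation.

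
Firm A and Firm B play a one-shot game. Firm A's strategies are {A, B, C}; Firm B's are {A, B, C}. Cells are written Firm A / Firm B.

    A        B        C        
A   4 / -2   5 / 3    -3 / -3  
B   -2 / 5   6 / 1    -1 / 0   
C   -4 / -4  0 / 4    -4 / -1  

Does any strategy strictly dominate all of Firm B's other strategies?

Check whether one of Firm B's strategies beats all alternatives regardless of what the opponent does.
A is not dominant: against A, B gives 3 > -2.
B is not dominant: against B, A gives 5 > 1.
C is not dominant: against A, A gives -2 > -3.
No single strategy is best against every opponent action.

None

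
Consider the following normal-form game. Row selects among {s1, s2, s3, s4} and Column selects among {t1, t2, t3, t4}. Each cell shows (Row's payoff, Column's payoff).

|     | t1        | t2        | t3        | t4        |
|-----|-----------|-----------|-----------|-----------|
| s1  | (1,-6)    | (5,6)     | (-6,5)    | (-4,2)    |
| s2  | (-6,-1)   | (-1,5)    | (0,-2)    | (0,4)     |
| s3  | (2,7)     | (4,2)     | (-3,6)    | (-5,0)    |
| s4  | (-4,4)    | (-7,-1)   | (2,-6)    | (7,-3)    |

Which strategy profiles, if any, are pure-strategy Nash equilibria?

Find each player's best response to every opponent strategy; NE are the intersections.
Row's best responses — vs t1: s3 (payoff 2); vs t2: s1 (payoff 5); vs t3: s4 (payoff 2); vs t4: s4 (payoff 7).
Column's best responses — vs s1: t2 (payoff 6); vs s2: t2 (payoff 5); vs s3: t1 (payoff 7); vs s4: t1 (payoff 4).
Mutual best responses occur at (s1, t2) and (s3, t1); at each, neither player gains by switching.

(s1, t2) and (s3, t1)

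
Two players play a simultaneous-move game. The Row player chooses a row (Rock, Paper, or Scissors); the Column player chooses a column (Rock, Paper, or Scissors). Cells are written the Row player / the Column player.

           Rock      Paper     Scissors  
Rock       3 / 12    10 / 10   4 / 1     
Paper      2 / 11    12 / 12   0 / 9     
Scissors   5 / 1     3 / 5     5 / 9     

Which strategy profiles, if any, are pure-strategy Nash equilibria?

Find each player's best response to every opponent strategy; NE are the intersections.
The Row player's best responses — vs Rock: Scissors (payoff 5); vs Paper: Paper (payoff 12); vs Scissors: Scissors (payoff 5).
The Column player's best responses — vs Rock: Rock (payoff 12); vs Paper: Paper (payoff 12); vs Scissors: Scissors (payoff 9).
Mutual best responses occur at (Paper, Paper) and (Scissors, Scissors); at each, neither player gains by switching.

(Paper, Paper) and (Scissors, Scissors)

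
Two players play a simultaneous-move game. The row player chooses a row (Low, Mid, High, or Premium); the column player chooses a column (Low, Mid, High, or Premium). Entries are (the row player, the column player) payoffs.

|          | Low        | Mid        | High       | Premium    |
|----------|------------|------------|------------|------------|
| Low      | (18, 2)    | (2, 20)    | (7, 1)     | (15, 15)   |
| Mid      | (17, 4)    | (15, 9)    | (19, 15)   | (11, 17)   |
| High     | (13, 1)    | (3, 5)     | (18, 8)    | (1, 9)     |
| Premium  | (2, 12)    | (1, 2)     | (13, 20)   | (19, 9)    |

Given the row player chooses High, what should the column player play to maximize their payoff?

Premium

With the row player fixed at High, the column player's payoffs are: Low → 1, Mid → 5, High → 8, Premium → 9.
The maximum is 9, achieved by Premium.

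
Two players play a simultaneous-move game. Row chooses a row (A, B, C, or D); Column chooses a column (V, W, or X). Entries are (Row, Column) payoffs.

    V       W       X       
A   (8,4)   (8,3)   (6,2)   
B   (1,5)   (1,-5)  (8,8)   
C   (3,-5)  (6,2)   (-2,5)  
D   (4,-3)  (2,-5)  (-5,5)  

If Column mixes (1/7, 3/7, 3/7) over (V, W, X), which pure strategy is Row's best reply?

Row's best reply maximizes expected payoff against the mix.
A: (1/7)·8 + (3/7)·8 + (3/7)·6 = 50/7
B: (1/7)·1 + (3/7)·1 + (3/7)·8 = 4
C: (1/7)·3 + (3/7)·6 + (3/7)·(-2) = 15/7
D: (1/7)·4 + (3/7)·2 + (3/7)·(-5) = -5/7
Highest expected payoff is 50/7, from A.

A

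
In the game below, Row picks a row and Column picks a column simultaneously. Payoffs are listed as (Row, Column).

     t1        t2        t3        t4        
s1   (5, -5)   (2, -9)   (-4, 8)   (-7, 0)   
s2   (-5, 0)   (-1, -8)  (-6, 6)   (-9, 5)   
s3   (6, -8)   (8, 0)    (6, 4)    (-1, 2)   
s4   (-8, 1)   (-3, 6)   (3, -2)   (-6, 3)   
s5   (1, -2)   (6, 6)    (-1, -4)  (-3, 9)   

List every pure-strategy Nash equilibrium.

A profile is a Nash equilibrium when each player is best-responding to the other.
Row's best responses — vs t1: s3 (payoff 6); vs t2: s3 (payoff 8); vs t3: s3 (payoff 6); vs t4: s3 (payoff -1).
Column's best responses — vs s1: t3 (payoff 8); vs s2: t3 (payoff 6); vs s3: t3 (payoff 4); vs s4: t2 (payoff 6); vs s5: t4 (payoff 9).
The only mutual best response is (s3, t3); neither player gains by switching there.

(s3, t3)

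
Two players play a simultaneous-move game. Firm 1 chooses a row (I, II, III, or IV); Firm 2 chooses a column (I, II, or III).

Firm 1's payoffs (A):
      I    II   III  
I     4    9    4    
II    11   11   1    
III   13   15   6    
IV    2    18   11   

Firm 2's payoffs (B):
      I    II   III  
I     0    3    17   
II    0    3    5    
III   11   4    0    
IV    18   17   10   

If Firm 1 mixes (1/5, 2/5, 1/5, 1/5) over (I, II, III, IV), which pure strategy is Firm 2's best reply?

III

Compute Firm 2's expected payoff from each pure strategy against the given mix.
I: (1/5)·0 + (2/5)·0 + (1/5)·11 + (1/5)·18 = 29/5
II: (1/5)·3 + (2/5)·3 + (1/5)·4 + (1/5)·17 = 6
III: (1/5)·17 + (2/5)·5 + (1/5)·0 + (1/5)·10 = 37/5
Highest expected payoff is 37/5, from III.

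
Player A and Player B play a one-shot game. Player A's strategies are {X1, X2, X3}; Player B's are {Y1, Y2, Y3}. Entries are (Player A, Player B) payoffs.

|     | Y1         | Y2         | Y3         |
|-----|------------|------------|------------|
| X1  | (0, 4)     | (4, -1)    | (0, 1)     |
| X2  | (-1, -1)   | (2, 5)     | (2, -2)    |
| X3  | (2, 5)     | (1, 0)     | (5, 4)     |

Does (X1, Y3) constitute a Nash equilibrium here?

Holding Player B at Y3: Player A gets 0 from X1 but could get 5 by switching to X3. Player A has a profitable deviation.

No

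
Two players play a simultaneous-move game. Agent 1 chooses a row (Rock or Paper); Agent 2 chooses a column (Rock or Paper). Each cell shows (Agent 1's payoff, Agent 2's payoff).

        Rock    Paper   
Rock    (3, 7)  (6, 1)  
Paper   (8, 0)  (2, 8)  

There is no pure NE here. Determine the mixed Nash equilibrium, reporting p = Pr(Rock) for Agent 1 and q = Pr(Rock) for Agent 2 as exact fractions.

In a mixed NE each player is indifferent between their pure strategies, so the opponent's mix sets the indifference.
Agent 2 indifferent between Rock and Paper: p·7 + (1−p)·0 = p·1 + (1−p)·8 ⟹ 0 + 7p = 8 + (-7)p ⟹ p = 4/7.
Agent 1 indifferent between Rock and Paper: q·3 + (1−q)·6 = q·8 + (1−q)·2 ⟹ 6 + (-3)q = 2 + 6q ⟹ q = 4/9.

p = 4/7, q = 4/9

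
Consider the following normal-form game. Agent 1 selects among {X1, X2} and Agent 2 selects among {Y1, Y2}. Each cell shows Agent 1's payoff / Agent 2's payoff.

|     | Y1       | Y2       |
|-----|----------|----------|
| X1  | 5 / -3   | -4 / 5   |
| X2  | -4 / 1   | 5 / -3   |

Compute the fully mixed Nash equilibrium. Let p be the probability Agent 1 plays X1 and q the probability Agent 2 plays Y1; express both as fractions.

p = 1/3, q = 1/2

Each player's mixing probability is pinned down by making the *other* player indifferent.
Agent 2 indifferent between Y1 and Y2: p·(-3) + (1−p)·1 = p·5 + (1−p)·(-3) ⟹ 1 + (-4)p = (-3) + 8p ⟹ p = 1/3.
Agent 1 indifferent between X1 and X2: q·5 + (1−q)·(-4) = q·(-4) + (1−q)·5 ⟹ (-4) + 9q = 5 + (-9)q ⟹ q = 1/2.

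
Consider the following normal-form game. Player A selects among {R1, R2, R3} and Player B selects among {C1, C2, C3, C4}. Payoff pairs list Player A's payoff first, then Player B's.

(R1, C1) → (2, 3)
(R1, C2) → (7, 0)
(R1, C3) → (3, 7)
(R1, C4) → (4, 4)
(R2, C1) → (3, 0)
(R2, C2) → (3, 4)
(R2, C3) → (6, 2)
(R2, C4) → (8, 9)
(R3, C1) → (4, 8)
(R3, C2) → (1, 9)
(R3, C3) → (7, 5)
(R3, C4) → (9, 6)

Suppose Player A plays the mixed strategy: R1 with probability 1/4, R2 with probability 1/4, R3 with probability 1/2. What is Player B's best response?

C4

Compute Player B's expected payoff from each pure strategy against the given mix.
C1: (1/4)·3 + (1/4)·0 + (1/2)·8 = 19/4
C2: (1/4)·0 + (1/4)·4 + (1/2)·9 = 11/2
C3: (1/4)·7 + (1/4)·2 + (1/2)·5 = 19/4
C4: (1/4)·4 + (1/4)·9 + (1/2)·6 = 25/4
Highest expected payoff is 25/4, from C4.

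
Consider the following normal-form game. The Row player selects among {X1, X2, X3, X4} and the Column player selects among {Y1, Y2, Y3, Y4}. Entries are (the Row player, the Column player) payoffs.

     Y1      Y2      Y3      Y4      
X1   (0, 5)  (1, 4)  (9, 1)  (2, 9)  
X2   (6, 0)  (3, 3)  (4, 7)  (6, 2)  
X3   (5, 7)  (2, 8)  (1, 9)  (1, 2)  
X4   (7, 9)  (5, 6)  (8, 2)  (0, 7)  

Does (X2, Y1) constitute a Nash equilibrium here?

No

Holding the Column player at Y1: the Row player gets 6 from X2 but could get 7 by switching to X4. The Row player has a profitable deviation.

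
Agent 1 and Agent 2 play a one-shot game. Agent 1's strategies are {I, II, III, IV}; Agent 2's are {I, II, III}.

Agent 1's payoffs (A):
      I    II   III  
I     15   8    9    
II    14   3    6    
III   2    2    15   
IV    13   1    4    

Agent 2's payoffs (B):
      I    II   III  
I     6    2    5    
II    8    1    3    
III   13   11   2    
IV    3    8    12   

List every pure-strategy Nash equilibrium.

A profile is a Nash equilibrium when each player is best-responding to the other.
Agent 1's best responses — vs I: I (payoff 15); vs II: I (payoff 8); vs III: III (payoff 15).
Agent 2's best responses — vs I: I (payoff 6); vs II: I (payoff 8); vs III: I (payoff 13); vs IV: III (payoff 12).
The only mutual best response is (I, I); neither player gains by switching there.

(I, I)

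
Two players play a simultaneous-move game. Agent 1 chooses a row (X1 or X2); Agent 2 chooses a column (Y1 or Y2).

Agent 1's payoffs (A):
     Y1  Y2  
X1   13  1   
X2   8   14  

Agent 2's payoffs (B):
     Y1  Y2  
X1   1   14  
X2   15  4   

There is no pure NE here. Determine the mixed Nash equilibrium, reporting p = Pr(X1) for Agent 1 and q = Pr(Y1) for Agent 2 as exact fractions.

p = 11/24, q = 13/18

In a mixed NE each player is indifferent between their pure strategies, so the opponent's mix sets the indifference.
Agent 2 indifferent between Y1 and Y2: p·1 + (1−p)·15 = p·14 + (1−p)·4 ⟹ 15 + (-14)p = 4 + 10p ⟹ p = 11/24.
Agent 1 indifferent between X1 and X2: q·13 + (1−q)·1 = q·8 + (1−q)·14 ⟹ 1 + 12q = 14 + (-6)q ⟹ q = 13/18.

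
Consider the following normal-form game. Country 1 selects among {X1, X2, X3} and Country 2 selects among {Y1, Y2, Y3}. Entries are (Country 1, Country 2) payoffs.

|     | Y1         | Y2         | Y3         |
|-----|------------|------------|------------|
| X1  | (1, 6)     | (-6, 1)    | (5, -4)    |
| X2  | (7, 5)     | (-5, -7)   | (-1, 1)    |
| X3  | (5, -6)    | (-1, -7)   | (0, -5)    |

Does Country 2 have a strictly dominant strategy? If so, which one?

No strictly dominant strategy

Check whether one of Country 2's strategies beats all alternatives regardless of what the opponent does.
Y1 is not dominant: against X3, Y3 gives -5 > -6.
Y2 is not dominant: against X1, Y1 gives 6 > 1.
Y3 is not dominant: against X1, Y1 gives 6 > -4.
No single strategy is best against every opponent action.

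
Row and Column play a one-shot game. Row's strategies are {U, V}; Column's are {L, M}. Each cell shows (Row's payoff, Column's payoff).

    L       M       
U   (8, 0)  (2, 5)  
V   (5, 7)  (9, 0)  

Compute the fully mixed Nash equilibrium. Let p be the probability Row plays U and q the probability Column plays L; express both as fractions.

p = 7/12, q = 7/10

In a mixed NE each player is indifferent between their pure strategies, so the opponent's mix sets the indifference.
Column indifferent between L and M: p·0 + (1−p)·7 = p·5 + (1−p)·0 ⟹ 7 + (-7)p = 0 + 5p ⟹ p = 7/12.
Row indifferent between U and V: q·8 + (1−q)·2 = q·5 + (1−q)·9 ⟹ 2 + 6q = 9 + (-4)q ⟹ q = 7/10.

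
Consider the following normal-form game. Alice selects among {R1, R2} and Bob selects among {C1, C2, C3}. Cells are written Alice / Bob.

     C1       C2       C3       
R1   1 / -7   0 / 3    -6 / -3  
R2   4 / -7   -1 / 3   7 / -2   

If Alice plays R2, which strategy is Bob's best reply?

With Alice fixed at R2, Bob's payoffs are: C1 → -7, C2 → 3, C3 → -2.
The maximum is 3, achieved by C2.

C2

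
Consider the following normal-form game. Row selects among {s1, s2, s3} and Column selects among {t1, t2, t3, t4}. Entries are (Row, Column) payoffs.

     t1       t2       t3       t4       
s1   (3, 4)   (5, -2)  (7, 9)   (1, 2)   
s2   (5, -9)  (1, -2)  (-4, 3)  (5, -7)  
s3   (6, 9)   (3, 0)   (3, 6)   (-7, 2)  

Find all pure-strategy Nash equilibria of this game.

Check mutual best responses: a cell is a NE iff neither player can gain by unilaterally deviating.
Row's best responses — vs t1: s3 (payoff 6); vs t2: s1 (payoff 5); vs t3: s1 (payoff 7); vs t4: s2 (payoff 5).
Column's best responses — vs s1: t3 (payoff 9); vs s2: t3 (payoff 3); vs s3: t1 (payoff 9).
Mutual best responses occur at (s1, t3) and (s3, t1); at each, neither player gains by switching.

(s1, t3) and (s3, t1)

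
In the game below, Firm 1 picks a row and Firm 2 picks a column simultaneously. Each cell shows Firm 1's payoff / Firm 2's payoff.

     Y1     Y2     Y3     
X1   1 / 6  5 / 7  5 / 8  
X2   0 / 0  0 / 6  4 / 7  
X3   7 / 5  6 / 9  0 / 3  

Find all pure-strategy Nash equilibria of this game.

Check mutual best responses: a cell is a NE iff neither player can gain by unilaterally deviating.
Firm 1's best responses — vs Y1: X3 (payoff 7); vs Y2: X3 (payoff 6); vs Y3: X1 (payoff 5).
Firm 2's best responses — vs X1: Y3 (payoff 8); vs X2: Y3 (payoff 7); vs X3: Y2 (payoff 9).
Mutual best responses occur at (X1, Y3) and (X3, Y2); at each, neither player gains by switching.

(X1, Y3) and (X3, Y2)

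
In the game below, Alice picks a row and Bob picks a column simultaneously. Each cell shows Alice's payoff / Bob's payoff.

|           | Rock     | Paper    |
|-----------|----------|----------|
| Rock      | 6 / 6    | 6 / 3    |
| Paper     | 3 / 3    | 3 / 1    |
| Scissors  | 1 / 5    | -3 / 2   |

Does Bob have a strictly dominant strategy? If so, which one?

Check whether one of Bob's strategies beats all alternatives regardless of what the opponent does.
Rock strictly dominates: vs Rock: 6 > 3; vs Paper: 3 > 1; vs Scissors: 5 > 2.

Rock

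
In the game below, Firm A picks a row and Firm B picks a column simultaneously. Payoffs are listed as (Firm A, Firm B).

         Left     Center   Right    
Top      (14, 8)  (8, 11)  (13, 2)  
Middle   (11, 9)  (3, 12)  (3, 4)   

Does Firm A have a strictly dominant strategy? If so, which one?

Check whether one of Firm A's strategies beats all alternatives regardless of what the opponent does.
Top strictly dominates: vs Left: 14 > 11; vs Center: 8 > 3; vs Right: 13 > 3.

Top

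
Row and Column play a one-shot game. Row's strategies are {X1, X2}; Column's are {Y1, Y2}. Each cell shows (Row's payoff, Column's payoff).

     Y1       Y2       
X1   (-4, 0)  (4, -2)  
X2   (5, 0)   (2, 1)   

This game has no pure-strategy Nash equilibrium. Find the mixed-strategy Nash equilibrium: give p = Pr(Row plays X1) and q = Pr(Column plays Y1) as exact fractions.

Each player's mixing probability is pinned down by making the *other* player indifferent.
Column indifferent between Y1 and Y2: p·0 + (1−p)·0 = p·(-2) + (1−p)·1 ⟹ 0 + 0p = 1 + (-3)p ⟹ p = 1/3.
Row indifferent between X1 and X2: q·(-4) + (1−q)·4 = q·5 + (1−q)·2 ⟹ 4 + (-8)q = 2 + 3q ⟹ q = 2/11.

p = 1/3, q = 2/11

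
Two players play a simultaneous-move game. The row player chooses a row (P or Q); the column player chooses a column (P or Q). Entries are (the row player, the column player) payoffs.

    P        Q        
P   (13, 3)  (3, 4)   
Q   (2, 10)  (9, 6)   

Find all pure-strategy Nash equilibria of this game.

There is no pure-strategy Nash equilibrium

Check mutual best responses: a cell is a NE iff neither player can gain by unilaterally deviating.
The row player's best responses — vs P: P (payoff 13); vs Q: Q (payoff 9).
The column player's best responses — vs P: Q (payoff 4); vs Q: P (payoff 10).
No cell has both players best-responding. For instance, the row player's best reply to P is P, but against P the column player prefers Q over P.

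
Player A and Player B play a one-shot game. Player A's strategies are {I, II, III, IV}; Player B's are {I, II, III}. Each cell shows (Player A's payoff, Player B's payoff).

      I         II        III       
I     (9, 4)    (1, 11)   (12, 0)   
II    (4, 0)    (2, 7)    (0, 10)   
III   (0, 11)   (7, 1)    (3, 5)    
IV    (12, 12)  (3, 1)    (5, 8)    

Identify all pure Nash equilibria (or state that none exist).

(IV, I)

A profile is a Nash equilibrium when each player is best-responding to the other.
Player A's best responses — vs I: IV (payoff 12); vs II: III (payoff 7); vs III: I (payoff 12).
Player B's best responses — vs I: II (payoff 11); vs II: III (payoff 10); vs III: I (payoff 11); vs IV: I (payoff 12).
The only mutual best response is (IV, I); neither player gains by switching there.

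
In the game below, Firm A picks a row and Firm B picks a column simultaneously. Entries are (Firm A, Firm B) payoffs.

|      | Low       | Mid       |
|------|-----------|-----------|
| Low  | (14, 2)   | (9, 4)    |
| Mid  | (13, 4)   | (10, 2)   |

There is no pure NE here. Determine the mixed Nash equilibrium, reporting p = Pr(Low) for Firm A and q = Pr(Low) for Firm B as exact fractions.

Each player's mixing probability is pinned down by making the *other* player indifferent.
Firm B indifferent between Low and Mid: p·2 + (1−p)·4 = p·4 + (1−p)·2 ⟹ 4 + (-2)p = 2 + 2p ⟹ p = 1/2.
Firm A indifferent between Low and Mid: q·14 + (1−q)·9 = q·13 + (1−q)·10 ⟹ 9 + 5q = 10 + 3q ⟹ q = 1/2.

p = 1/2, q = 1/2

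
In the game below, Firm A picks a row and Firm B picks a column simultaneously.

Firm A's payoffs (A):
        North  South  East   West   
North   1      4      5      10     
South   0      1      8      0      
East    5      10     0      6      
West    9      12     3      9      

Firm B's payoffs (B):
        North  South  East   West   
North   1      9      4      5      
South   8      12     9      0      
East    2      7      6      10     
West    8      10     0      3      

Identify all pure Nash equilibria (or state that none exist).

(West, South)

Find each player's best response to every opponent strategy; NE are the intersections.
Firm A's best responses — vs North: West (payoff 9); vs South: West (payoff 12); vs East: South (payoff 8); vs West: North (payoff 10).
Firm B's best responses — vs North: South (payoff 9); vs South: South (payoff 12); vs East: West (payoff 10); vs West: South (payoff 10).
The only mutual best response is (West, South); neither player gains by switching there.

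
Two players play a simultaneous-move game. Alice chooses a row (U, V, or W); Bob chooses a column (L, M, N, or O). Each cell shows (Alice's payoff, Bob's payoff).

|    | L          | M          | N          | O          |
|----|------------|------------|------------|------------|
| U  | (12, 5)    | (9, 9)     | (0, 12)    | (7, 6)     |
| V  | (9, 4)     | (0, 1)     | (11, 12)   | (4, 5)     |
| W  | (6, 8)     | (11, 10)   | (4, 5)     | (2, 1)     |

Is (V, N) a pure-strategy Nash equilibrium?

Holding Bob at N: Alice gets 11 from V, versus 0 from U, 4 from W. No profitable deviation for Alice.
Holding Alice at V: Bob gets 12 from N, versus 4 from L, 1 from M, 5 from O. No profitable deviation for Bob either.

Yes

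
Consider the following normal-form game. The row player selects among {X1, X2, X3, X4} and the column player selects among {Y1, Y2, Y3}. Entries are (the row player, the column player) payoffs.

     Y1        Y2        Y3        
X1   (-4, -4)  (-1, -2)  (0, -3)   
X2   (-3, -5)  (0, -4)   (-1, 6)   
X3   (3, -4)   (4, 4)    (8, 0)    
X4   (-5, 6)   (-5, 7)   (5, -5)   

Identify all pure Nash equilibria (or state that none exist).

(X3, Y2)

Find each player's best response to every opponent strategy; NE are the intersections.
The row player's best responses — vs Y1: X3 (payoff 3); vs Y2: X3 (payoff 4); vs Y3: X3 (payoff 8).
The column player's best responses — vs X1: Y2 (payoff -2); vs X2: Y3 (payoff 6); vs X3: Y2 (payoff 4); vs X4: Y2 (payoff 7).
The only mutual best response is (X3, Y2); neither player gains by switching there.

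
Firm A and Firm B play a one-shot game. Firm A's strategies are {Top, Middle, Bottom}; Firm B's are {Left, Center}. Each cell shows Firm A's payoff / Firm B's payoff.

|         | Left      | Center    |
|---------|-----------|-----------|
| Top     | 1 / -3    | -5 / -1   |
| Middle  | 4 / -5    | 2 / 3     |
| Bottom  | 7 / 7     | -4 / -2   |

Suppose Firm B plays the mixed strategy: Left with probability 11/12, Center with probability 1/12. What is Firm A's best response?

Firm A's best reply maximizes expected payoff against the mix.
Top: (11/12)·1 + (1/12)·(-5) = 1/2
Middle: (11/12)·4 + (1/12)·2 = 23/6
Bottom: (11/12)·7 + (1/12)·(-4) = 73/12
Highest expected payoff is 73/12, from Bottom.

Bottom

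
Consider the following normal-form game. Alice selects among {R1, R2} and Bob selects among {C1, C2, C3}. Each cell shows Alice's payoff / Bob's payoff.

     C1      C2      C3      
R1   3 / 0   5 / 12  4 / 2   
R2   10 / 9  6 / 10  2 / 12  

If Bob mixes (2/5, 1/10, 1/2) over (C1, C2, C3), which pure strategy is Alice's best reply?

R2

Alice's best reply maximizes expected payoff against the mix.
R1: (2/5)·3 + (1/10)·5 + (1/2)·4 = 37/10
R2: (2/5)·10 + (1/10)·6 + (1/2)·2 = 28/5
Highest expected payoff is 28/5, from R2.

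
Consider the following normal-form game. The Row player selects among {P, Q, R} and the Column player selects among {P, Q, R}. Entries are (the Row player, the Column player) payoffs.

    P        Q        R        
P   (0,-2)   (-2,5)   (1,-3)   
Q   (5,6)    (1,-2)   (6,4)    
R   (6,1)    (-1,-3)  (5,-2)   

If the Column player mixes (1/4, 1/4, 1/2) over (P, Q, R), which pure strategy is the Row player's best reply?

Q

Compute the Row player's expected payoff from each pure strategy against the given mix.
P: (1/4)·0 + (1/4)·(-2) + (1/2)·1 = 0
Q: (1/4)·5 + (1/4)·1 + (1/2)·6 = 9/2
R: (1/4)·6 + (1/4)·(-1) + (1/2)·5 = 15/4
Highest expected payoff is 9/2, from Q.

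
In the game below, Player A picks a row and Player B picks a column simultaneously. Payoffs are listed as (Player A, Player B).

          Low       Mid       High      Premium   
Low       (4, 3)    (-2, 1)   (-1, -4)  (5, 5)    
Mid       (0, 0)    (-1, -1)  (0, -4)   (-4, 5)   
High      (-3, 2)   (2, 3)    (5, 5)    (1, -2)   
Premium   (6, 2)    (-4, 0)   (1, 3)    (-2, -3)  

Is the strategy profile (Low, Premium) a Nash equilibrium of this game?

Holding Player B at Premium: Player A gets 5 from Low, versus -4 from Mid, 1 from High, -2 from Premium. No profitable deviation for Player A.
Holding Player A at Low: Player B gets 5 from Premium, versus 3 from Low, 1 from Mid, -4 from High. No profitable deviation for Player B either.

Yes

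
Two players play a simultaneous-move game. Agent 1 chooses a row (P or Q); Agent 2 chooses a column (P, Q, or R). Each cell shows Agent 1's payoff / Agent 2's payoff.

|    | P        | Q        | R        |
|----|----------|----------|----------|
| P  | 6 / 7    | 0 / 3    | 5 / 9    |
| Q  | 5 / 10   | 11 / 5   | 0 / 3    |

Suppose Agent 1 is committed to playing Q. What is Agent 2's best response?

P

With Agent 1 fixed at Q, Agent 2's payoffs are: P → 10, Q → 5, R → 3.
The maximum is 10, achieved by P.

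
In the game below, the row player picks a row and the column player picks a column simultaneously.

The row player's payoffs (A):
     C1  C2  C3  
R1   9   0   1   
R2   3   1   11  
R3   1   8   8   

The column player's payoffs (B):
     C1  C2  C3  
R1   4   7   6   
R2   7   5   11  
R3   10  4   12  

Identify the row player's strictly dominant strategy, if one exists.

A strategy is strictly dominant if it gives the row player a strictly higher payoff than every other strategy, against every choice by the opponent.
R1 is not dominant: against C2, R2 gives 1 > 0.
R2 is not dominant: against C1, R1 gives 9 > 3.
R3 is not dominant: against C1, R1 gives 9 > 1.
No single strategy is best against every opponent action.

None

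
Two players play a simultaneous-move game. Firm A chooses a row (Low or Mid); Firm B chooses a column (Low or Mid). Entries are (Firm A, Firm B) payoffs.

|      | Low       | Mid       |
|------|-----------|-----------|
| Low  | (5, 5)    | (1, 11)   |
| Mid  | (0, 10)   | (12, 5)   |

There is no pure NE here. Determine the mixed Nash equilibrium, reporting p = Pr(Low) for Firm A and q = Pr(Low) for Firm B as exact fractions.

In a mixed NE each player is indifferent between their pure strategies, so the opponent's mix sets the indifference.
Firm B indifferent between Low and Mid: p·5 + (1−p)·10 = p·11 + (1−p)·5 ⟹ 10 + (-5)p = 5 + 6p ⟹ p = 5/11.
Firm A indifferent between Low and Mid: q·5 + (1−q)·1 = q·0 + (1−q)·12 ⟹ 1 + 4q = 12 + (-12)q ⟹ q = 11/16.

p = 5/11, q = 11/16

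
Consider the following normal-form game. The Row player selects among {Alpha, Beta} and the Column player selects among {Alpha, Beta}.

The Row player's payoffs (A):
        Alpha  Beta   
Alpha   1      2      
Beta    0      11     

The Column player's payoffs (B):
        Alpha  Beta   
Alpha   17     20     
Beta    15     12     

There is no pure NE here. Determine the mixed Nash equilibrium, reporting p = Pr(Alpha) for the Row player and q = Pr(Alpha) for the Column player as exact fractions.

p = 1/2, q = 9/10

Each player's mixing probability is pinned down by making the *other* player indifferent.
The Column player indifferent between Alpha and Beta: p·17 + (1−p)·15 = p·20 + (1−p)·12 ⟹ 15 + 2p = 12 + 8p ⟹ p = 1/2.
The Row player indifferent between Alpha and Beta: q·1 + (1−q)·2 = q·0 + (1−q)·11 ⟹ 2 + (-1)q = 11 + (-11)q ⟹ q = 9/10.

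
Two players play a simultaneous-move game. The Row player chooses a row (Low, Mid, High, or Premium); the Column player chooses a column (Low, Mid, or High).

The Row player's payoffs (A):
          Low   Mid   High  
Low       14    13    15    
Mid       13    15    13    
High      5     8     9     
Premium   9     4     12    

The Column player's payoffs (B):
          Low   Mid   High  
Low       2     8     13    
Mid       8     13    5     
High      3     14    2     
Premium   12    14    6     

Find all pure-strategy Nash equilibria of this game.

(Low, High) and (Mid, Mid)

A profile is a Nash equilibrium when each player is best-responding to the other.
The Row player's best responses — vs Low: Low (payoff 14); vs Mid: Mid (payoff 15); vs High: Low (payoff 15).
The Column player's best responses — vs Low: High (payoff 13); vs Mid: Mid (payoff 13); vs High: Mid (payoff 14); vs Premium: Mid (payoff 14).
Mutual best responses occur at (Low, High) and (Mid, Mid); at each, neither player gains by switching.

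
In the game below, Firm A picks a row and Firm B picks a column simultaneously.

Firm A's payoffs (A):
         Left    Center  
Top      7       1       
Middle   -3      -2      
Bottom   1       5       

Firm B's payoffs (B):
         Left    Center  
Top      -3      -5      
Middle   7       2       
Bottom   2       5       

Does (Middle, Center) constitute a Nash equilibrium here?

No

Holding Firm B at Center: Firm A gets -2 from Middle but could get 5 by switching to Bottom. Firm A has a profitable deviation.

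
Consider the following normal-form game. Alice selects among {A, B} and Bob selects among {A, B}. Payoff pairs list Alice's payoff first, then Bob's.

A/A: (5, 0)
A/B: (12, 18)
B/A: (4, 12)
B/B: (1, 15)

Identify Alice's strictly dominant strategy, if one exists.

Check whether one of Alice's strategies beats all alternatives regardless of what the opponent does.
A strictly dominates: vs A: 5 > 4; vs B: 12 > 1.

A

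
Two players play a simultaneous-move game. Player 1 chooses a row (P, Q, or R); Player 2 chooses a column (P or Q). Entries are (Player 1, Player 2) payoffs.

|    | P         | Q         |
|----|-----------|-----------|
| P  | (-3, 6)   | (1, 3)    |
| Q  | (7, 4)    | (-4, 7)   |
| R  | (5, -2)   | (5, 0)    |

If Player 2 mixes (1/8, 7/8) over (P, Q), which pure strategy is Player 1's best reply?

Player 1's best reply maximizes expected payoff against the mix.
P: (1/8)·(-3) + (7/8)·1 = 1/2
Q: (1/8)·7 + (7/8)·(-4) = -21/8
R: (1/8)·5 + (7/8)·5 = 5
Highest expected payoff is 5, from R.

R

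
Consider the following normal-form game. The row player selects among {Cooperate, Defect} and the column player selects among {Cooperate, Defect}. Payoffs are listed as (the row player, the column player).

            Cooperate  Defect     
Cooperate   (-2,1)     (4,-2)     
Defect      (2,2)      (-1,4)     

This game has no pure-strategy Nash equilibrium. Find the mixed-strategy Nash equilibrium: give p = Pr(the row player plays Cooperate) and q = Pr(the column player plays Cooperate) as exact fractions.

Each player's mixing probability is pinned down by making the *other* player indifferent.
The column player indifferent between Cooperate and Defect: p·1 + (1−p)·2 = p·(-2) + (1−p)·4 ⟹ 2 + (-1)p = 4 + (-6)p ⟹ p = 2/5.
The row player indifferent between Cooperate and Defect: q·(-2) + (1−q)·4 = q·2 + (1−q)·(-1) ⟹ 4 + (-6)q = (-1) + 3q ⟹ q = 5/9.

p = 2/5, q = 5/9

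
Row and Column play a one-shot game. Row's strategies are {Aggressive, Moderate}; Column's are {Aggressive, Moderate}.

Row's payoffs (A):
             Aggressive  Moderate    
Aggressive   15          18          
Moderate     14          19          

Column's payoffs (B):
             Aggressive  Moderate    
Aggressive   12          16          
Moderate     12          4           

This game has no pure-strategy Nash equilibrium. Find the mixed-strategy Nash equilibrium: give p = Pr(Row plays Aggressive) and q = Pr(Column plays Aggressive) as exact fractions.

Each player's mixing probability is pinned down by making the *other* player indifferent.
Column indifferent between Aggressive and Moderate: p·12 + (1−p)·12 = p·16 + (1−p)·4 ⟹ 12 + 0p = 4 + 12p ⟹ p = 2/3.
Row indifferent between Aggressive and Moderate: q·15 + (1−q)·18 = q·14 + (1−q)·19 ⟹ 18 + (-3)q = 19 + (-5)q ⟹ q = 1/2.

p = 2/3, q = 1/2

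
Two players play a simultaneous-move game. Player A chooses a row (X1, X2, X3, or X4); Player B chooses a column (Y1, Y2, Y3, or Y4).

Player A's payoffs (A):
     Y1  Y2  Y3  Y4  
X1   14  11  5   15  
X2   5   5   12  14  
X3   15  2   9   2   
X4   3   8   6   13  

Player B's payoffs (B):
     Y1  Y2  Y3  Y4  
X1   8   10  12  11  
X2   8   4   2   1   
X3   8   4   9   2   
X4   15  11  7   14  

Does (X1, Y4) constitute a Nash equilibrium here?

Holding Player B at Y4: Player A gets 15 from X1, versus 14 from X2, 2 from X3, 13 from X4. No profitable deviation for Player A.
Holding Player A at X1: Player B gets 11 from Y4 but could get 12 by switching to Y3. Player B has a profitable deviation.

No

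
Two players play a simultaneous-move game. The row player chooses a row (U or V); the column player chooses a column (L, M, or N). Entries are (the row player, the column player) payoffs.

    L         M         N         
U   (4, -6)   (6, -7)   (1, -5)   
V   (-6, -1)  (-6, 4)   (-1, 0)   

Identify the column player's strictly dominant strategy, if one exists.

Check whether one of the column player's strategies beats all alternatives regardless of what the opponent does.
L is not dominant: against U, N gives -5 > -6.
M is not dominant: against U, L gives -6 > -7.
N is not dominant: against V, M gives 4 > 0.
No single strategy is best against every opponent action.

No strictly dominant strategy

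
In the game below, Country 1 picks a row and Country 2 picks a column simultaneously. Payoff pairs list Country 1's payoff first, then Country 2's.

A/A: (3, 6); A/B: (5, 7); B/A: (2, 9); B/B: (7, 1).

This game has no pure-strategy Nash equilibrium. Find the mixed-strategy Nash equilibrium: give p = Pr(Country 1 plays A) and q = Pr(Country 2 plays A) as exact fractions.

Each player's mixing probability is pinned down by making the *other* player indifferent.
Country 2 indifferent between A and B: p·6 + (1−p)·9 = p·7 + (1−p)·1 ⟹ 9 + (-3)p = 1 + 6p ⟹ p = 8/9.
Country 1 indifferent between A and B: q·3 + (1−q)·5 = q·2 + (1−q)·7 ⟹ 5 + (-2)q = 7 + (-5)q ⟹ q = 2/3.

p = 8/9, q = 2/3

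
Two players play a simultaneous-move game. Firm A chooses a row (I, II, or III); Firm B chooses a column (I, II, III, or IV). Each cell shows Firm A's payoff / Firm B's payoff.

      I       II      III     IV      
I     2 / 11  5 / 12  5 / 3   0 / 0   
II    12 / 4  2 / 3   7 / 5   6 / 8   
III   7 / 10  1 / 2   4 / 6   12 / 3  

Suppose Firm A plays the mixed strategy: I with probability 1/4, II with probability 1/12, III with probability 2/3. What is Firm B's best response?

Compute Firm B's expected payoff from each pure strategy against the given mix.
I: (1/4)·11 + (1/12)·4 + (2/3)·10 = 39/4
II: (1/4)·12 + (1/12)·3 + (2/3)·2 = 55/12
III: (1/4)·3 + (1/12)·5 + (2/3)·6 = 31/6
IV: (1/4)·0 + (1/12)·8 + (2/3)·3 = 8/3
Highest expected payoff is 39/4, from I.

I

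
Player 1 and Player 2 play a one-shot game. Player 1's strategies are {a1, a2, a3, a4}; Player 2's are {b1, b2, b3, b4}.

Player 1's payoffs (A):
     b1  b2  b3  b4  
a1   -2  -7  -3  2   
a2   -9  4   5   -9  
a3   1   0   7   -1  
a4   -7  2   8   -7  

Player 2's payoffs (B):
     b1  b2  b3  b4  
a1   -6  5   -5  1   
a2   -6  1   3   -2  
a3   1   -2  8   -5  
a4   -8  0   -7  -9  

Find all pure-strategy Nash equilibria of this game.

No pure-strategy Nash equilibrium

Check mutual best responses: a cell is a NE iff neither player can gain by unilaterally deviating.
Player 1's best responses — vs b1: a3 (payoff 1); vs b2: a2 (payoff 4); vs b3: a4 (payoff 8); vs b4: a1 (payoff 2).
Player 2's best responses — vs a1: b2 (payoff 5); vs a2: b3 (payoff 3); vs a3: b3 (payoff 8); vs a4: b2 (payoff 0).
No cell has both players best-responding. For instance, Player 1's best reply to b3 is a4, but against a4 Player 2 prefers b2 over b3.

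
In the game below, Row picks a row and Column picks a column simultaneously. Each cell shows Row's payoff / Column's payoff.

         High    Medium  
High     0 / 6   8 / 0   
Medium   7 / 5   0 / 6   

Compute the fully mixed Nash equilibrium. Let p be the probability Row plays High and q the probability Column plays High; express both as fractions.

Each player's mixing probability is pinned down by making the *other* player indifferent.
Column indifferent between High and Medium: p·6 + (1−p)·5 = p·0 + (1−p)·6 ⟹ 5 + 1p = 6 + (-6)p ⟹ p = 1/7.
Row indifferent between High and Medium: q·0 + (1−q)·8 = q·7 + (1−q)·0 ⟹ 8 + (-8)q = 0 + 7q ⟹ q = 8/15.

p = 1/7, q = 8/15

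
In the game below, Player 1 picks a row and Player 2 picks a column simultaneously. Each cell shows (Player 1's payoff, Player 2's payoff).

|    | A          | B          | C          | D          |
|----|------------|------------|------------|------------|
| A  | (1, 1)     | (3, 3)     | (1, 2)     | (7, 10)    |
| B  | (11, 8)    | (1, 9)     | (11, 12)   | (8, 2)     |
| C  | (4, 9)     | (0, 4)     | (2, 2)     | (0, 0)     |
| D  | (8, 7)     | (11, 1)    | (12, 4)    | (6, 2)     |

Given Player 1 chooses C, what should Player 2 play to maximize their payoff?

A

With Player 1 fixed at C, Player 2's payoffs are: A → 9, B → 4, C → 2, D → 0.
The maximum is 9, achieved by A.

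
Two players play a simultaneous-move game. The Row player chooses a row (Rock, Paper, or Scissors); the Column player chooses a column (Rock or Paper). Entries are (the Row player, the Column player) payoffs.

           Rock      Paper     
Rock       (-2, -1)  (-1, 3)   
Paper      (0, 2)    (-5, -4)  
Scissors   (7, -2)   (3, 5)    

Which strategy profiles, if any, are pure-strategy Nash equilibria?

Check mutual best responses: a cell is a NE iff neither player can gain by unilaterally deviating.
The Row player's best responses — vs Rock: Scissors (payoff 7); vs Paper: Scissors (payoff 3).
The Column player's best responses — vs Rock: Paper (payoff 3); vs Paper: Rock (payoff 2); vs Scissors: Paper (payoff 5).
The only mutual best response is (Scissors, Paper); neither player gains by switching there.

(Scissors, Paper)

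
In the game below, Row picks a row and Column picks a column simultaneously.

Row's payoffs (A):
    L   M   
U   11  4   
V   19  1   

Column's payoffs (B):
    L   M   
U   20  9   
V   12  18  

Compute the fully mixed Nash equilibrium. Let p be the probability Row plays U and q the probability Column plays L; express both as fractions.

Each player's mixing probability is pinned down by making the *other* player indifferent.
Column indifferent between L and M: p·20 + (1−p)·12 = p·9 + (1−p)·18 ⟹ 12 + 8p = 18 + (-9)p ⟹ p = 6/17.
Row indifferent between U and V: q·11 + (1−q)·4 = q·19 + (1−q)·1 ⟹ 4 + 7q = 1 + 18q ⟹ q = 3/11.

p = 6/17, q = 3/11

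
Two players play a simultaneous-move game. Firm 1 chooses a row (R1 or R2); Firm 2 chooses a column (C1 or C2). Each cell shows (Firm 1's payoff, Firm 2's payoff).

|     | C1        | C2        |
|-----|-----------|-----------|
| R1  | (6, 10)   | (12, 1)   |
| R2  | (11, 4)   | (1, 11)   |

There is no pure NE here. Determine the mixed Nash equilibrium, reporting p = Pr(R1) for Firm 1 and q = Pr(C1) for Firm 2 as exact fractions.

p = 7/16, q = 11/16

In a mixed NE each player is indifferent between their pure strategies, so the opponent's mix sets the indifference.
Firm 2 indifferent between C1 and C2: p·10 + (1−p)·4 = p·1 + (1−p)·11 ⟹ 4 + 6p = 11 + (-10)p ⟹ p = 7/16.
Firm 1 indifferent between R1 and R2: q·6 + (1−q)·12 = q·11 + (1−q)·1 ⟹ 12 + (-6)q = 1 + 10q ⟹ q = 11/16.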